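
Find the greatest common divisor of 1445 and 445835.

Euclid: 445835 = 308·1445 + 775; 1445 = 1·775 + 670; 775 = 1·670 + 105; 670 = 6·105 + 40; 105 = 2·40 + 25; 40 = 1·25 + 15; 25 = 1·15 + 10; 15 = 1·10 + 5; 10 = 2·5 + 0. Last nonzero remainder: 5.

5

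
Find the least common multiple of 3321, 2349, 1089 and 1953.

2528785413

lcm(3321, 2349) = 3321·2349/gcd = 7801029/81 = 96309
lcm(96309, 1089) = 96309·1089/gcd = 104880501/9 = 11653389
lcm(11653389, 1953) = 11653389·1953/gcd = 22759068717/9 = 2528785413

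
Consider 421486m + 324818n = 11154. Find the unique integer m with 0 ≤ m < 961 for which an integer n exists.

Reduce mod 324818: 421486m ≡ 11154 (mod 324818). With g = gcd(421486, 324818) = 338 dividing 11154, divide through: 1247m ≡ 33 (mod 961).
Since gcd(1247, 961) = 1, m ≡ 33·(1247)⁻¹ ≡ 111 (mod 961). Smallest non-negative: 111.

111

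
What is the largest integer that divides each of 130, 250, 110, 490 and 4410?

gcd(130, 250): 250 = 1·130 + 120; 130 = 1·120 + 10; 120 = 12·10 + 0 → 10
gcd(10, 110): 110 = 11·10 + 0 → 10
gcd(10, 490): 490 = 49·10 + 0 → 10
gcd(10, 4410): 4410 = 441·10 + 0 → 10

10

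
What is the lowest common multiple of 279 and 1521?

47151

gcd first: 1521 = 5·279 + 126; 279 = 2·126 + 27; 126 = 4·27 + 18; 27 = 1·18 + 9; 18 = 2·9 + 0 → gcd = 9
lcm = 279·1521/gcd = 424359/9 = 47151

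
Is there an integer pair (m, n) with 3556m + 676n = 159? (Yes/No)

No

By Bézout, 3556m + 676n = 159 has integer solutions iff gcd(3556, 676) | 159.
Euclid: 3556 = 5·676 + 176; 676 = 3·176 + 148; 176 = 1·148 + 28; 148 = 5·28 + 8; 28 = 3·8 + 4; 8 = 2·4 + 0. gcd = 4; 159 mod 4 = 3. No.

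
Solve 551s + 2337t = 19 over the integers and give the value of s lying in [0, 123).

Euclid: 2337 = 4·551 + 133; 551 = 4·133 + 19; 133 = 7·19 + 0 → gcd = 19; 19 = 19·1.
Back-substitution yields 551·(17) + 2337·(-4) = 19, so one solution is s = 17·1 = 17, t = -4·1 = -4.
Solutions in s differ by 2337/19 = 123; the one in [0, 123) is 17 mod 123 = 17.

17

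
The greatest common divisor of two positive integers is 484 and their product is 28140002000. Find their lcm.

Since gcd(m,n)·lcm(m,n) = mn, lcm = 28140002000/484 = 58140500.

58140500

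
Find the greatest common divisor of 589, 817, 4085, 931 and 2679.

19

589 = 19 · 31; 817 = 19 · 43; 4085 = 5 · 19 · 43; 931 = 7² · 19; 2679 = 3 · 19 · 47
gcd takes min exponent of each prime: 19 = 19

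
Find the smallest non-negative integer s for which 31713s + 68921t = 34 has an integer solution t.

Euclid: 68921 = 2·31713 + 5495; 31713 = 5·5495 + 4238; 5495 = 1·4238 + 1257; 4238 = 3·1257 + 467; 1257 = 2·467 + 323; 467 = 1·323 + 144; 323 = 2·144 + 35; 144 = 4·35 + 4; 35 = 8·4 + 3; 4 = 1·3 + 1; 3 = 3·1 + 0 → gcd = 1; 34 = 1·34.
Back-substitution yields 31713·(17710) + 68921·(-8149) = 1, so one solution is s = 17710·34 = 602140, t = -8149·34 = -277066.
Solutions in s differ by 68921/1 = 68921; the one in [0, 68921) is 602140 mod 68921 = 50772.

50772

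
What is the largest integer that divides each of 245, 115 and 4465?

5

245 = 5 · 7²; 115 = 5 · 23; 4465 = 5 · 19 · 47
gcd takes min exponent of each prime: 5 = 5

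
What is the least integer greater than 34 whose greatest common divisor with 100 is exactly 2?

100 = 2·50. Any t with gcd(t, 100) = 2 is a multiple of 2, say 2s, with s coprime to 50.
Need s > 34/2, so s ≥ 18. First s ≥ 18 with gcd(s, 50) = 1 is s = 19. Thus t = 2·19 = 38.

38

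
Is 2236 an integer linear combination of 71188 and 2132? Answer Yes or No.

Yes

By Bézout, 71188x + 2132y = 2236 has integer solutions iff gcd(71188, 2132) | 2236.
Euclid: 71188 = 33·2132 + 832; 2132 = 2·832 + 468; 832 = 1·468 + 364; 468 = 1·364 + 104; 364 = 3·104 + 52; 104 = 2·52 + 0. gcd = 52; 2236 mod 52 = 0. Yes.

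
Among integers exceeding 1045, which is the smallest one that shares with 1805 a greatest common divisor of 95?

gcd(m, 1805) = 95 forces 95 | m; write m = 95s. Then gcd(95s, 95·19) = 95·gcd(s, 19), so need gcd(s, 19) = 1.
95s > 1045 gives s ≥ 12. The least s ≥ 12 coprime to 19 is 12, so m = 95·12 = 1140.

1140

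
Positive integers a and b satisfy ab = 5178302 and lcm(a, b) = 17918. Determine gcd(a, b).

289

From gcd × lcm = ab: gcd = 5178302 / 17918 = 289.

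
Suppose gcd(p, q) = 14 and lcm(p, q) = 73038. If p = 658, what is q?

1554

p·q = gcd·lcm = 14·73038 = 1022532, so q = 1022532/658 = 1554.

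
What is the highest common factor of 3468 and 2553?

3

3468 = 2² · 3 · 17²
2553 = 3 · 23 · 37
Common: 3 = 3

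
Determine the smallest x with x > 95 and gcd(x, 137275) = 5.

105

137275 = 5·27455. Any x with gcd(x, 137275) = 5 is a multiple of 5, say 5s, with s coprime to 27455.
Need s > 95/5, so s ≥ 20. First s ≥ 20 with gcd(s, 27455) = 1 is s = 21. Thus x = 5·21 = 105.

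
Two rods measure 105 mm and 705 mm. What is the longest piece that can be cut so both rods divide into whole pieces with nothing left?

15

105 = 3 · 5 · 7
705 = 3 · 5 · 47
Common: 3 · 5 = 15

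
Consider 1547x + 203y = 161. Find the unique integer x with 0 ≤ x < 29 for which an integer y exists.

gcd(1547, 203) = 7 (Euclid: 1547 = 7·203 + 126; 203 = 1·126 + 77; 126 = 1·77 + 49; 77 = 1·49 + 28; 49 = 1·28 + 21; 28 = 1·21 + 7; 21 = 3·7 + 0), and 7 | 161.
Extended Euclid: 1547·(-8) + 203·(61) = 7. Scale by 23: x₀ = -184.
General solution x = x₀ + 29t; reducing mod 29 gives x = 19 (and y = -144).

19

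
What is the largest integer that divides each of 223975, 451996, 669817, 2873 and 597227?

17

223975 = 5² · 17² · 31; 451996 = 2² · 17³ · 23; 669817 = 17 · 31² · 41; 2873 = 13² · 17; 597227 = 17 · 19 · 43²
gcd takes min exponent of each prime: 17 = 17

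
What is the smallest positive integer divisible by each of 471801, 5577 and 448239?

471801 = 3 · 11 · 17 · 29²; 5577 = 3 · 11 · 13²; 448239 = 3 · 11 · 17² · 47
lcm takes max exponent of each prime: 3 · 11 · 13² · 17² · 29² · 47 = 63707760831

63707760831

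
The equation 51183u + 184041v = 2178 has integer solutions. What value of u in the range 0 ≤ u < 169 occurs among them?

36

gcd(51183, 184041) = 1089 (Euclid: 184041 = 3·51183 + 30492; 51183 = 1·30492 + 20691; 30492 = 1·20691 + 9801; 20691 = 2·9801 + 1089; 9801 = 9·1089 + 0), and 1089 | 2178.
Extended Euclid: 51183·(18) + 184041·(-5) = 1089. Scale by 2: u₀ = 36.
General solution u = u₀ + 169t; reducing mod 169 gives u = 36 (and v = -10).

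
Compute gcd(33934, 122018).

722

33934 = 2 · 19² · 47
122018 = 2 · 13² · 19²
Common: 2 · 19² = 722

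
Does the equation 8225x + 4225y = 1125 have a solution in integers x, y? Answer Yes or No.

Yes

By Bézout, 8225x + 4225y = 1125 has integer solutions iff gcd(8225, 4225) | 1125.
Euclid: 8225 = 1·4225 + 4000; 4225 = 1·4000 + 225; 4000 = 17·225 + 175; 225 = 1·175 + 50; 175 = 3·50 + 25; 50 = 2·25 + 0. gcd = 25; 1125 mod 25 = 0. Yes.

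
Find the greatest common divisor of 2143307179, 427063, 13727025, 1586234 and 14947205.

61009

gcd(2143307179, 427063): 2143307179 = 5018·427063 + 305045; 427063 = 1·305045 + 122018; 305045 = 2·122018 + 61009; 122018 = 2·61009 + 0 → 61009
gcd(61009, 13727025): 13727025 = 225·61009 + 0 → 61009
gcd(61009, 1586234): 1586234 = 26·61009 + 0 → 61009
gcd(61009, 14947205): 14947205 = 245·61009 + 0 → 61009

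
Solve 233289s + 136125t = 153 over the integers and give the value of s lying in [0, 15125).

14552

Reduce mod 136125: 233289s ≡ 153 (mod 136125). With g = gcd(233289, 136125) = 9 dividing 153, divide through: 25921s ≡ 17 (mod 15125).
Since gcd(25921, 15125) = 1, s ≡ 17·(25921)⁻¹ ≡ 14552 (mod 15125). Smallest non-negative: 14552.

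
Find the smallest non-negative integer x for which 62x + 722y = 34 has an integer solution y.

gcd(62, 722) = 2 (Euclid: 722 = 11·62 + 40; 62 = 1·40 + 22; 40 = 1·22 + 18; 22 = 1·18 + 4; 18 = 4·4 + 2; 4 = 2·2 + 0), and 2 | 34.
Extended Euclid: 62·(-163) + 722·(14) = 2. Scale by 17: x₀ = -2771.
General solution x = x₀ + 361t; reducing mod 361 gives x = 117 (and y = -10).

117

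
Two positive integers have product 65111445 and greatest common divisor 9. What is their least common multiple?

7234605

gcd·lcm = product, so lcm = 65111445/9 = 7234605.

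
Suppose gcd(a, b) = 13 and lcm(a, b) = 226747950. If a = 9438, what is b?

Using ab = gcd(a,b)·lcm(a,b) = 13·226747950 = 2947723350, we get b = 2947723350/9438 = 312325.

312325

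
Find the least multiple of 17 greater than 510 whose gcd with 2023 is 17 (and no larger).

Multiples of 17 above 510: 17·31, 17·32, … . Need the cofactor coprime to 2023/17 = 119.
Checking s = 31, 32, … the first with gcd(s, 119) = 1 is s = 31, giving 527.

527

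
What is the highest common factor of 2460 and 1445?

2460 = 2² · 3 · 5 · 41
1445 = 5 · 17²
Common: 5 = 5

5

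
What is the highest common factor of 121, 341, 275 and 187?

11

gcd(121, 341): 341 = 2·121 + 99; 121 = 1·99 + 22; 99 = 4·22 + 11; 22 = 2·11 + 0 → 11
gcd(11, 275): 275 = 25·11 + 0 → 11
gcd(11, 187): 187 = 17·11 + 0 → 11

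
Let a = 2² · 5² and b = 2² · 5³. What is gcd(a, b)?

min exponent per shared prime: 2² · 5² = 100

100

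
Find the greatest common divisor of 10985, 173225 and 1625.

gcd(10985, 173225): 173225 = 15·10985 + 8450; 10985 = 1·8450 + 2535; 8450 = 3·2535 + 845; 2535 = 3·845 + 0 → 845
gcd(845, 1625): 1625 = 1·845 + 780; 845 = 1·780 + 65; 780 = 12·65 + 0 → 65

65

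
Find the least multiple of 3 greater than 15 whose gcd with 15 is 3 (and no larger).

Multiples of 3 above 15: 3·6, 3·7, … . Need the cofactor coprime to 15/3 = 5.
Checking s = 6, 7, … the first with gcd(s, 5) = 1 is s = 6, giving 18.

18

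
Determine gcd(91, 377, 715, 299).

gcd(91, 377): 377 = 4·91 + 13; 91 = 7·13 + 0 → 13
gcd(13, 715): 715 = 55·13 + 0 → 13
gcd(13, 299): 299 = 23·13 + 0 → 13

13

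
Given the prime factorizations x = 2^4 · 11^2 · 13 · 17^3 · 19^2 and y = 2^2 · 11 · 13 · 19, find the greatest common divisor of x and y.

10868

min exponent per shared prime: 2^2 · 11 · 13 · 19 = 10868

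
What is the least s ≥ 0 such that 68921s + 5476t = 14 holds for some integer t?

Euclid: 68921 = 12·5476 + 3209; 5476 = 1·3209 + 2267; 3209 = 1·2267 + 942; 2267 = 2·942 + 383; 942 = 2·383 + 176; 383 = 2·176 + 31; 176 = 5·31 + 21; 31 = 1·21 + 10; 21 = 2·10 + 1; 10 = 10·1 + 0 → gcd = 1; 14 = 1·14.
Back-substitution yields 68921·(529) + 5476·(-6658) = 1, so one solution is s = 529·14 = 7406, t = -6658·14 = -93212.
Solutions in s differ by 5476/1 = 5476; the one in [0, 5476) is 7406 mod 5476 = 1930.

1930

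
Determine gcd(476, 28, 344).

476 = 2² · 7 · 17; 28 = 2² · 7; 344 = 2³ · 43
gcd takes min exponent of each prime: 2² = 4

4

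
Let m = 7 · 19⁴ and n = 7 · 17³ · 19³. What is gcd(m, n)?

48013

min exponent per shared prime: 7 · 19³ = 48013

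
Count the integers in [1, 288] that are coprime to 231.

148

Prime factors of 231: 3, 7, 11. Count integers ≤ 288 divisible by none of them.
By inclusion–exclusion: 288 − ⌊288/3⌋ − ⌊288/7⌋ − ⌊288/11⌋ + ⌊288/21⌋ + ⌊288/33⌋ + ⌊288/77⌋ − ⌊288/231⌋ = 148.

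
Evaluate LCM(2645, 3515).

1859435

2645 = 5 · 23²; 3515 = 5 · 19 · 37
max exponents: 5 · 19 · 23² · 37 = 1859435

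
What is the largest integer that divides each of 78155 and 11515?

245

78155 = 5 · 7² · 11 · 29
11515 = 5 · 7² · 47
Common: 5 · 7² = 245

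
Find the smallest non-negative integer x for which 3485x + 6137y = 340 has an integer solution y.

gcd(3485, 6137) = 17 (Euclid: 6137 = 1·3485 + 2652; 3485 = 1·2652 + 833; 2652 = 3·833 + 153; 833 = 5·153 + 68; 153 = 2·68 + 17; 68 = 4·17 + 0), and 17 | 340.
Extended Euclid: 3485·(-81) + 6137·(46) = 17. Scale by 20: x₀ = -1620.
General solution x = x₀ + 361t; reducing mod 361 gives x = 185 (and y = -105).

185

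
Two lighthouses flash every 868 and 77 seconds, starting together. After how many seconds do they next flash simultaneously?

9548

868 = 2² · 7 · 31; 77 = 7 · 11
max exponents: 2² · 7 · 11 · 31 = 9548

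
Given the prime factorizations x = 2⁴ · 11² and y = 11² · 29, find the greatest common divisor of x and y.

min exponent per shared prime: 11² = 121

121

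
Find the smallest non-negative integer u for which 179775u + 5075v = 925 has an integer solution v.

gcd(179775, 5075) = 25 (Euclid: 179775 = 35·5075 + 2150; 5075 = 2·2150 + 775; 2150 = 2·775 + 600; 775 = 1·600 + 175; 600 = 3·175 + 75; 175 = 2·75 + 25; 75 = 3·25 + 0), and 25 | 925.
Extended Euclid: 179775·(-59) + 5075·(2090) = 25. Scale by 37: u₀ = -2183.
General solution u = u₀ + 203t; reducing mod 203 gives u = 50 (and v = -1771).

50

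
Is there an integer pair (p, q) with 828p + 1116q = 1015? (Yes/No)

gcd(828, 1116): 1116 = 1·828 + 288; 828 = 2·288 + 252; 288 = 1·252 + 36; 252 = 7·36 + 0 → 36
36 does not divide 1015, so a solution does not exist.

No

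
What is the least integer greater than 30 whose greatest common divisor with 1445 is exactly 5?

Multiples of 5 above 30: 5·7, 5·8, … . Need the cofactor coprime to 1445/5 = 289.
Checking s = 7, 8, … the first with gcd(s, 289) = 1 is s = 7, giving 35.

35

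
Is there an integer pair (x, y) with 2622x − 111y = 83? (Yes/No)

gcd(2622, 111): 2622 = 23·111 + 69; 111 = 1·69 + 42; 69 = 1·42 + 27; 42 = 1·27 + 15; 27 = 1·15 + 12; 15 = 1·12 + 3; 12 = 4·3 + 0 → 3
3 does not divide 83, so a solution does not exist.

No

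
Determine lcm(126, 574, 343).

126 = 2 · 3² · 7; 574 = 2 · 7 · 41; 343 = 7³
lcm takes max exponent of each prime: 2 · 3² · 7³ · 41 = 253134

253134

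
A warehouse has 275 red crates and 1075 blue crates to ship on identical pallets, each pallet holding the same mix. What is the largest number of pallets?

Euclid: 1075 = 3·275 + 250; 275 = 1·250 + 25; 250 = 10·25 + 0. Last nonzero remainder: 25.

25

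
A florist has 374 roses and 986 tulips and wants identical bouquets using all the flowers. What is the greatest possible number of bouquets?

374 = 2 · 11 · 17
986 = 2 · 17 · 29
Common: 2 · 17 = 34

34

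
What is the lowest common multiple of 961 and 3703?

961 = 31²; 3703 = 7 · 23²
max exponents: 7 · 23² · 31² = 3558583

3558583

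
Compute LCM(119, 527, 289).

lcm(119, 527) = 119·527/gcd = 62713/17 = 3689
lcm(3689, 289) = 3689·289/gcd = 1066121/17 = 62713

62713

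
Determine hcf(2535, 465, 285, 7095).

2535 = 3 · 5 · 13²; 465 = 3 · 5 · 31; 285 = 3 · 5 · 19; 7095 = 3 · 5 · 11 · 43
gcd takes min exponent of each prime: 3 · 5 = 15

15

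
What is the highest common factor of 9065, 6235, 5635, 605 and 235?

5

9065 = 5 · 7² · 37; 6235 = 5 · 29 · 43; 5635 = 5 · 7² · 23; 605 = 5 · 11²; 235 = 5 · 47
gcd takes min exponent of each prime: 5 = 5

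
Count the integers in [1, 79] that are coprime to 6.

27

6 = 2·3. Inclusion–exclusion on these primes:
79 − ⌊79/2⌋ − ⌊79/3⌋ + ⌊79/6⌋ = 27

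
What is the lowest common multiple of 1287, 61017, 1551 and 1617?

lcm(1287, 61017) = 1287·61017/gcd = 78528879/33 = 2379663
lcm(2379663, 1551) = 2379663·1551/gcd = 3690857313/33 = 111844161
lcm(111844161, 1617) = 111844161·1617/gcd = 180852008337/33 = 5480363889

5480363889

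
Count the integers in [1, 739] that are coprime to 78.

228

Prime factors of 78: 2, 3, 13. Count integers ≤ 739 divisible by none of them.
By inclusion–exclusion: 739 − ⌊739/2⌋ − ⌊739/3⌋ − ⌊739/13⌋ + ⌊739/6⌋ + ⌊739/26⌋ + ⌊739/39⌋ − ⌊739/78⌋ = 228.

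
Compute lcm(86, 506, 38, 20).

4134020

86 = 2 · 43; 506 = 2 · 11 · 23; 38 = 2 · 19; 20 = 2² · 5
lcm takes max exponent of each prime: 2² · 5 · 11 · 19 · 23 · 43 = 4134020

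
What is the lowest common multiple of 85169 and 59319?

85169 = 7 · 23³; 59319 = 3³ · 13³
max exponents: 3³ · 7 · 13³ · 23³ = 5052139911

5052139911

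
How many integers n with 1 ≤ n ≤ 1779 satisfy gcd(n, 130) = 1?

658

Prime factors of 130: 2, 5, 13. Count integers ≤ 1779 divisible by none of them.
By inclusion–exclusion: 1779 − ⌊1779/2⌋ − ⌊1779/5⌋ − ⌊1779/13⌋ + ⌊1779/10⌋ + ⌊1779/26⌋ + ⌊1779/65⌋ − ⌊1779/130⌋ = 658.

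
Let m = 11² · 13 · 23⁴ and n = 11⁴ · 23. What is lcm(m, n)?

53262977053

max exponent per prime: 11⁴ · 13 · 23⁴ = 53262977053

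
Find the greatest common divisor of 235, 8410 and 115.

5

235 = 5 · 47; 8410 = 2 · 5 · 29²; 115 = 5 · 23
gcd takes min exponent of each prime: 5 = 5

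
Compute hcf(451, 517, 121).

451 = 11 · 41; 517 = 11 · 47; 121 = 11²
gcd takes min exponent of each prime: 11 = 11

11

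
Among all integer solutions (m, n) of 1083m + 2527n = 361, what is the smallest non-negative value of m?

5

Euclid: 2527 = 2·1083 + 361; 1083 = 3·361 + 0 → gcd = 361; 361 = 361·1.
Back-substitution yields 1083·(-2) + 2527·(1) = 361, so one solution is m = -2·1 = -2, n = 1·1 = 1.
Solutions in m differ by 2527/361 = 7; the one in [0, 7) is -2 mod 7 = 5.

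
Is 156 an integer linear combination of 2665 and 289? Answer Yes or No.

Yes

By Bézout, 2665p + 289q = 156 has integer solutions iff gcd(2665, 289) | 156.
Euclid: 2665 = 9·289 + 64; 289 = 4·64 + 33; 64 = 1·33 + 31; 33 = 1·31 + 2; 31 = 15·2 + 1; 2 = 2·1 + 0. gcd = 1; 156 mod 1 = 0. Yes.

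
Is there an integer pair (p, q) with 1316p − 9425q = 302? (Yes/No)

Yes

By Bézout, 1316p − 9425q = 302 has integer solutions iff gcd(1316, 9425) | 302.
Euclid: 9425 = 7·1316 + 213; 1316 = 6·213 + 38; 213 = 5·38 + 23; 38 = 1·23 + 15; 23 = 1·15 + 8; 15 = 1·8 + 7; 8 = 1·7 + 1; 7 = 7·1 + 0. gcd = 1; 302 mod 1 = 0. Yes.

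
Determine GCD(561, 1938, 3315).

561 = 3 · 11 · 17; 1938 = 2 · 3 · 17 · 19; 3315 = 3 · 5 · 13 · 17
gcd takes min exponent of each prime: 3 · 17 = 51

51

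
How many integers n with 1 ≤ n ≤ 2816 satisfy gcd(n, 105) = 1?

1288

105 = 3·5·7. Inclusion–exclusion on these primes:
2816 − ⌊2816/3⌋ − ⌊2816/5⌋ − ⌊2816/7⌋ + ⌊2816/15⌋ + ⌊2816/21⌋ + ⌊2816/35⌋ − ⌊2816/105⌋ = 1288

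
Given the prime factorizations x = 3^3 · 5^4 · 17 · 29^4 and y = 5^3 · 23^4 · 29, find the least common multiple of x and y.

56780085028336875

max exponent per prime: 3^3 · 5^4 · 17 · 23^4 · 29^4 = 56780085028336875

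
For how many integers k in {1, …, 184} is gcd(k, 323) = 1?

Prime factors of 323: 17, 19. Count integers ≤ 184 divisible by none of them.
By inclusion–exclusion: 184 − ⌊184/17⌋ − ⌊184/19⌋ + ⌊184/323⌋ = 165.

165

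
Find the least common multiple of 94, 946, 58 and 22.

1289398

94 = 2 · 47; 946 = 2 · 11 · 43; 58 = 2 · 29; 22 = 2 · 11
lcm takes max exponent of each prime: 2 · 11 · 29 · 43 · 47 = 1289398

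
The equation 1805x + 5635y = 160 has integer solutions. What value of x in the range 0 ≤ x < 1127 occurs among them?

715

Reduce mod 5635: 1805x ≡ 160 (mod 5635). With g = gcd(1805, 5635) = 5 dividing 160, divide through: 361x ≡ 32 (mod 1127).
Since gcd(361, 1127) = 1, x ≡ 32·(361)⁻¹ ≡ 715 (mod 1127). Smallest non-negative: 715.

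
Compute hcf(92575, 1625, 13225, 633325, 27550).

gcd(92575, 1625): 92575 = 56·1625 + 1575; 1625 = 1·1575 + 50; 1575 = 31·50 + 25; 50 = 2·25 + 0 → 25
gcd(25, 13225): 13225 = 529·25 + 0 → 25
gcd(25, 633325): 633325 = 25333·25 + 0 → 25
gcd(25, 27550): 27550 = 1102·25 + 0 → 25

25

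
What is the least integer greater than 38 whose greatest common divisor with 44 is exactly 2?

Multiples of 2 above 38: 2·20, 2·21, … . Need the cofactor coprime to 44/2 = 22.
Checking s = 20, 21, … the first with gcd(s, 22) = 1 is s = 21, giving 42.

42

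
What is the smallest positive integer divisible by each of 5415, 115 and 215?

5355435

5415 = 3 · 5 · 19²; 115 = 5 · 23; 215 = 5 · 43
lcm takes max exponent of each prime: 3 · 5 · 19² · 23 · 43 = 5355435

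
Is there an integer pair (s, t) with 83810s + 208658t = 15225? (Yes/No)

gcd(83810, 208658): 208658 = 2·83810 + 41038; 83810 = 2·41038 + 1734; 41038 = 23·1734 + 1156; 1734 = 1·1156 + 578; 1156 = 2·578 + 0 → 578
578 does not divide 15225, so a solution does not exist.

No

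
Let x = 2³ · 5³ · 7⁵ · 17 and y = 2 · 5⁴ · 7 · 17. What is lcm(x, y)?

max exponent per prime: 2³ · 5⁴ · 7⁵ · 17 = 1428595000

1428595000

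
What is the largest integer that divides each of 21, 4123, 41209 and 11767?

gcd(21, 4123): 4123 = 196·21 + 7; 21 = 3·7 + 0 → 7
gcd(7, 41209): 41209 = 5887·7 + 0 → 7
gcd(7, 11767): 11767 = 1681·7 + 0 → 7

7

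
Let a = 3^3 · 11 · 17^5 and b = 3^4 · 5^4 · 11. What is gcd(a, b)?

297

min exponent per shared prime: 3^3 · 11 = 297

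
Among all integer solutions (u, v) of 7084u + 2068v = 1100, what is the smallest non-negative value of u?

13

Euclid: 7084 = 3·2068 + 880; 2068 = 2·880 + 308; 880 = 2·308 + 264; 308 = 1·264 + 44; 264 = 6·44 + 0 → gcd = 44; 1100 = 44·25.
Back-substitution yields 7084·(-7) + 2068·(24) = 44, so one solution is u = -7·25 = -175, v = 24·25 = 600.
Solutions in u differ by 2068/44 = 47; the one in [0, 47) is -175 mod 47 = 13.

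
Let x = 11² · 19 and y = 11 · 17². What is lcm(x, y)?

664411

max exponent per prime: 11² · 17² · 19 = 664411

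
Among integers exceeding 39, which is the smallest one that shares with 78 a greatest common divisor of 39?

gcd(m, 78) = 39 forces 39 | m; write m = 39s. Then gcd(39s, 39·2) = 39·gcd(s, 2), so need gcd(s, 2) = 1.
39s > 39 gives s ≥ 2. The least s ≥ 2 coprime to 2 is 3, so m = 39·3 = 117.

117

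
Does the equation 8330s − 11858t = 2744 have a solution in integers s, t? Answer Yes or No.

Yes

By Bézout, 8330s − 11858t = 2744 has integer solutions iff gcd(8330, 11858) | 2744.
Euclid: 11858 = 1·8330 + 3528; 8330 = 2·3528 + 1274; 3528 = 2·1274 + 980; 1274 = 1·980 + 294; 980 = 3·294 + 98; 294 = 3·98 + 0. gcd = 98; 2744 mod 98 = 0. Yes.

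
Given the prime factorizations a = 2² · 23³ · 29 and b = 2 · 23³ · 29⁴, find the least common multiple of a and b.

max exponent per prime: 2² · 23³ · 29⁴ = 34421951708

34421951708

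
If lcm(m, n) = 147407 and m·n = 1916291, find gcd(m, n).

From gcd × lcm = mn: gcd = 1916291 / 147407 = 13.

13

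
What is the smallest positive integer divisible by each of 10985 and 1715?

3767855

gcd first: 10985 = 6·1715 + 695; 1715 = 2·695 + 325; 695 = 2·325 + 45; 325 = 7·45 + 10; 45 = 4·10 + 5; 10 = 2·5 + 0 → gcd = 5
lcm = 10985·1715/gcd = 18839275/5 = 3767855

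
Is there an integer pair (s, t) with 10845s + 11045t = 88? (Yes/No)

No

By Bézout, 10845s + 11045t = 88 has integer solutions iff gcd(10845, 11045) | 88.
Euclid: 11045 = 1·10845 + 200; 10845 = 54·200 + 45; 200 = 4·45 + 20; 45 = 2·20 + 5; 20 = 4·5 + 0. gcd = 5; 88 mod 5 = 3. No.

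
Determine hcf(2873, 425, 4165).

gcd(2873, 425): 2873 = 6·425 + 323; 425 = 1·323 + 102; 323 = 3·102 + 17; 102 = 6·17 + 0 → 17
gcd(17, 4165): 4165 = 245·17 + 0 → 17

17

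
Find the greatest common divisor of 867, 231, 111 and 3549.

gcd(867, 231): 867 = 3·231 + 174; 231 = 1·174 + 57; 174 = 3·57 + 3; 57 = 19·3 + 0 → 3
gcd(3, 111): 111 = 37·3 + 0 → 3
gcd(3, 3549): 3549 = 1183·3 + 0 → 3

3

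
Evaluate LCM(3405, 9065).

gcd first: 9065 = 2·3405 + 2255; 3405 = 1·2255 + 1150; 2255 = 1·1150 + 1105; 1150 = 1·1105 + 45; 1105 = 24·45 + 25; 45 = 1·25 + 20; 25 = 1·20 + 5; 20 = 4·5 + 0 → gcd = 5
lcm = 3405·9065/gcd = 30866325/5 = 6173265

6173265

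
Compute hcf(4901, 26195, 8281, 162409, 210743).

4901 = 13² · 29; 26195 = 5 · 13² · 31; 8281 = 7² · 13²; 162409 = 13² · 31²; 210743 = 13² · 29 · 43
gcd takes min exponent of each prime: 13² = 169

169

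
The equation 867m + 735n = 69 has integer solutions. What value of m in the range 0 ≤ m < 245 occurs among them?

162

Euclid: 867 = 1·735 + 132; 735 = 5·132 + 75; 132 = 1·75 + 57; 75 = 1·57 + 18; 57 = 3·18 + 3; 18 = 6·3 + 0 → gcd = 3; 69 = 3·23.
Back-substitution yields 867·(39) + 735·(-46) = 3, so one solution is m = 39·23 = 897, n = -46·23 = -1058.
Solutions in m differ by 735/3 = 245; the one in [0, 245) is 897 mod 245 = 162.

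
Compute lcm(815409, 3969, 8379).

139434939

815409 = 3² · 7² · 43²; 3969 = 3⁴ · 7²; 8379 = 3² · 7² · 19
lcm takes max exponent of each prime: 3⁴ · 7² · 19 · 43² = 139434939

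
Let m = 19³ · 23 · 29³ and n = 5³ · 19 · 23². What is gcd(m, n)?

437

min exponent per shared prime: 19 · 23 = 437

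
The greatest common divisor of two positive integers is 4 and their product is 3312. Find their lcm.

828

Since gcd(p,q)·lcm(p,q) = pq, lcm = 3312/4 = 828.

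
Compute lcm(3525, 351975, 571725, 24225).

2143801234575

lcm(3525, 351975) = 3525·351975/gcd = 1240711875/75 = 16542825
lcm(16542825, 571725) = 16542825·571725/gcd = 9457946623125/75 = 126105954975
lcm(126105954975, 24225) = 126105954975·24225/gcd = 3054916759269375/1425 = 2143801234575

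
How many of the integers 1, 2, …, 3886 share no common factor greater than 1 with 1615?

Prime factors of 1615: 5, 17, 19. Count integers ≤ 3886 divisible by none of them.
By inclusion–exclusion: 3886 − ⌊3886/5⌋ − ⌊3886/17⌋ − ⌊3886/19⌋ + ⌊3886/85⌋ + ⌊3886/95⌋ + ⌊3886/323⌋ − ⌊3886/1615⌋ = 2772.

2772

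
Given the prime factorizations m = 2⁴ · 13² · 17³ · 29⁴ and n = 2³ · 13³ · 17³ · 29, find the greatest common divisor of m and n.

192628904

min exponent per shared prime: 2³ · 13² · 17³ · 29 = 192628904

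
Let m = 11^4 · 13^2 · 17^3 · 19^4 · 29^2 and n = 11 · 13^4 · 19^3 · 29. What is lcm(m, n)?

225165222727454917193

max exponent per prime: 11^4 · 13^4 · 17^3 · 19^4 · 29^2 = 225165222727454917193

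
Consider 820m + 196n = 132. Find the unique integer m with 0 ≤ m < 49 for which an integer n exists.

Euclid: 820 = 4·196 + 36; 196 = 5·36 + 16; 36 = 2·16 + 4; 16 = 4·4 + 0 → gcd = 4; 132 = 4·33.
Back-substitution yields 820·(11) + 196·(-46) = 4, so one solution is m = 11·33 = 363, n = -46·33 = -1518.
Solutions in m differ by 196/4 = 49; the one in [0, 49) is 363 mod 49 = 20.

20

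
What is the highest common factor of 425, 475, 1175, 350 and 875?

gcd(425, 475): 475 = 1·425 + 50; 425 = 8·50 + 25; 50 = 2·25 + 0 → 25
gcd(25, 1175): 1175 = 47·25 + 0 → 25
gcd(25, 350): 350 = 14·25 + 0 → 25
gcd(25, 875): 875 = 35·25 + 0 → 25

25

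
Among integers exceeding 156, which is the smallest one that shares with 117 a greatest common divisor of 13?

Multiples of 13 above 156: 13·13, 13·14, … . Need the cofactor coprime to 117/13 = 9.
Checking s = 13, 14, … the first with gcd(s, 9) = 1 is s = 13, giving 169.

169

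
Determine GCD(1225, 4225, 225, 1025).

gcd(1225, 4225): 4225 = 3·1225 + 550; 1225 = 2·550 + 125; 550 = 4·125 + 50; 125 = 2·50 + 25; 50 = 2·25 + 0 → 25
gcd(25, 225): 225 = 9·25 + 0 → 25
gcd(25, 1025): 1025 = 41·25 + 0 → 25

25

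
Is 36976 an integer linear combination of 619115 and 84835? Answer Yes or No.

By Bézout, 619115m + 84835n = 36976 has integer solutions iff gcd(619115, 84835) | 36976.
Euclid: 619115 = 7·84835 + 25270; 84835 = 3·25270 + 9025; 25270 = 2·9025 + 7220; 9025 = 1·7220 + 1805; 7220 = 4·1805 + 0. gcd = 1805; 36976 mod 1805 = 876. No.

No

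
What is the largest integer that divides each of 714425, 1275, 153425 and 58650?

425

gcd(714425, 1275): 714425 = 560·1275 + 425; 1275 = 3·425 + 0 → 425
gcd(425, 153425): 153425 = 361·425 + 0 → 425
gcd(425, 58650): 58650 = 138·425 + 0 → 425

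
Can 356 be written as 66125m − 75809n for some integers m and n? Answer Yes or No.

Yes

gcd(66125, 75809): 75809 = 1·66125 + 9684; 66125 = 6·9684 + 8021; 9684 = 1·8021 + 1663; 8021 = 4·1663 + 1369; 1663 = 1·1369 + 294; 1369 = 4·294 + 193; 294 = 1·193 + 101; 193 = 1·101 + 92; 101 = 1·92 + 9; 92 = 10·9 + 2; 9 = 4·2 + 1; 2 = 2·1 + 0 → 1
1 divides 356, so a solution exists.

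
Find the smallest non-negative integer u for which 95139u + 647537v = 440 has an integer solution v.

gcd(95139, 647537) = 11 (Euclid: 647537 = 6·95139 + 76703; 95139 = 1·76703 + 18436; 76703 = 4·18436 + 2959; 18436 = 6·2959 + 682; 2959 = 4·682 + 231; 682 = 2·231 + 220; 231 = 1·220 + 11; 220 = 20·11 + 0), and 11 | 440.
Extended Euclid: 95139·(-2845) + 647537·(418) = 11. Scale by 40: u₀ = -113800.
General solution u = u₀ + 58867t; reducing mod 58867 gives u = 3934 (and v = -578).

3934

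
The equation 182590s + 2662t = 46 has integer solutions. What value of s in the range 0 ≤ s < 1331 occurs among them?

893

Euclid: 182590 = 68·2662 + 1574; 2662 = 1·1574 + 1088; 1574 = 1·1088 + 486; 1088 = 2·486 + 116; 486 = 4·116 + 22; 116 = 5·22 + 6; 22 = 3·6 + 4; 6 = 1·4 + 2; 4 = 2·2 + 0 → gcd = 2; 46 = 2·23.
Back-substitution yields 182590·(-482) + 2662·(33061) = 2, so one solution is s = -482·23 = -11086, t = 33061·23 = 760403.
Solutions in s differ by 2662/2 = 1331; the one in [0, 1331) is -11086 mod 1331 = 893.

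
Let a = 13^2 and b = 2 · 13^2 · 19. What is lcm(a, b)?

6422

max exponent per prime: 2 · 13^2 · 19 = 6422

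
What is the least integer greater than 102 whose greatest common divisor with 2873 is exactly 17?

119

Multiples of 17 above 102: 17·7, 17·8, … . Need the cofactor coprime to 2873/17 = 169.
Checking s = 7, 8, … the first with gcd(s, 169) = 1 is s = 7, giving 119.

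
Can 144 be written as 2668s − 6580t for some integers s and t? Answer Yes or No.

Yes

gcd(2668, 6580): 6580 = 2·2668 + 1244; 2668 = 2·1244 + 180; 1244 = 6·180 + 164; 180 = 1·164 + 16; 164 = 10·16 + 4; 16 = 4·4 + 0 → 4
4 divides 144, so a solution exists.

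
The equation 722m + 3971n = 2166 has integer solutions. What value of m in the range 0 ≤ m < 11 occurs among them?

gcd(722, 3971) = 361 (Euclid: 3971 = 5·722 + 361; 722 = 2·361 + 0), and 361 | 2166.
Extended Euclid: 722·(-5) + 3971·(1) = 361. Scale by 6: m₀ = -30.
General solution m = m₀ + 11t; reducing mod 11 gives m = 3 (and n = 0).

3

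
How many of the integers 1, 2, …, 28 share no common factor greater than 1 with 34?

Prime factors of 34: 2, 17. Count integers ≤ 28 divisible by none of them.
By inclusion–exclusion: 28 − ⌊28/2⌋ − ⌊28/17⌋ + ⌊28/34⌋ = 13.

13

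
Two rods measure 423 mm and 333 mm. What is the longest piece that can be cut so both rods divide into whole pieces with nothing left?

9

423 = 3² · 47
333 = 3² · 37
Common: 3² = 9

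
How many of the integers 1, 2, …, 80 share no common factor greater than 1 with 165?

39

Prime factors of 165: 3, 5, 11. Count integers ≤ 80 divisible by none of them.
By inclusion–exclusion: 80 − ⌊80/3⌋ − ⌊80/5⌋ − ⌊80/11⌋ + ⌊80/15⌋ + ⌊80/33⌋ + ⌊80/55⌋ − ⌊80/165⌋ = 39.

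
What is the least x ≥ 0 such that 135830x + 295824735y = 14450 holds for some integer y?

47914

gcd(135830, 295824735) = 1445 (Euclid: 295824735 = 2177·135830 + 122825; 135830 = 1·122825 + 13005; 122825 = 9·13005 + 5780; 13005 = 2·5780 + 1445; 5780 = 4·1445 + 0), and 1445 | 14450.
Extended Euclid: 135830·(45736) + 295824735·(-21) = 1445. Scale by 10: x₀ = 457360.
General solution x = x₀ + 204723t; reducing mod 204723 gives x = 47914 (and y = -22).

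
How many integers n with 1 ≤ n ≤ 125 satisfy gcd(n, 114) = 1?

40

Prime factors of 114: 2, 3, 19. Count integers ≤ 125 divisible by none of them.
By inclusion–exclusion: 125 − ⌊125/2⌋ − ⌊125/3⌋ − ⌊125/19⌋ + ⌊125/6⌋ + ⌊125/38⌋ + ⌊125/57⌋ − ⌊125/114⌋ = 40.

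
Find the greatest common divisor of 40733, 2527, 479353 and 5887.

7

40733 = 7 · 11 · 23²; 2527 = 7 · 19²; 479353 = 7 · 31 · 47²; 5887 = 7 · 29²
gcd takes min exponent of each prime: 7 = 7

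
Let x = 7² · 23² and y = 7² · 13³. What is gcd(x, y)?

49

min exponent per shared prime: 7² = 49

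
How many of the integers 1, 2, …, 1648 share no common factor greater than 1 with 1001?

1187

Prime factors of 1001: 7, 11, 13. Count integers ≤ 1648 divisible by none of them.
By inclusion–exclusion: 1648 − ⌊1648/7⌋ − ⌊1648/11⌋ − ⌊1648/13⌋ + ⌊1648/77⌋ + ⌊1648/91⌋ + ⌊1648/143⌋ − ⌊1648/1001⌋ = 1187.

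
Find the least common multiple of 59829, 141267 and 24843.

9716768061

lcm(59829, 141267) = 59829·141267/gcd = 8451863343/147 = 57495669
lcm(57495669, 24843) = 57495669·24843/gcd = 1428364904967/147 = 9716768061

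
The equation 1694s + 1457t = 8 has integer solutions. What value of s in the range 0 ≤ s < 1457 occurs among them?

1414

Euclid: 1694 = 1·1457 + 237; 1457 = 6·237 + 35; 237 = 6·35 + 27; 35 = 1·27 + 8; 27 = 3·8 + 3; 8 = 2·3 + 2; 3 = 1·2 + 1; 2 = 2·1 + 0 → gcd = 1; 8 = 1·8.
Back-substitution yields 1694·(541) + 1457·(-629) = 1, so one solution is s = 541·8 = 4328, t = -629·8 = -5032.
Solutions in s differ by 1457/1 = 1457; the one in [0, 1457) is 4328 mod 1457 = 1414.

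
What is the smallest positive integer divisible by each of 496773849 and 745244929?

235358036762277

496773849 = 3 · 11² · 13 · 23² · 199; 745244929 = 11² · 13 · 17 · 29 · 31²
max exponents: 3 · 11² · 13 · 17 · 23² · 29 · 31² · 199 = 235358036762277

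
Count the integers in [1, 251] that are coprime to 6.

6 = 2·3. Inclusion–exclusion on these primes:
251 − ⌊251/2⌋ − ⌊251/3⌋ + ⌊251/6⌋ = 84

84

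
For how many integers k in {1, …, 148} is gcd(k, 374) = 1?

63

374 = 2·11·17. Inclusion–exclusion on these primes:
148 − ⌊148/2⌋ − ⌊148/11⌋ − ⌊148/17⌋ + ⌊148/22⌋ + ⌊148/34⌋ + ⌊148/187⌋ − ⌊148/374⌋ = 63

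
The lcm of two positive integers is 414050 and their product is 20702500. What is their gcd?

50

gcd·lcm = product, so gcd = 20702500/414050 = 50.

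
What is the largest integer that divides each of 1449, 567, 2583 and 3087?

63

1449 = 3² · 7 · 23; 567 = 3⁴ · 7; 2583 = 3² · 7 · 41; 3087 = 3² · 7³
gcd takes min exponent of each prime: 3² · 7 = 63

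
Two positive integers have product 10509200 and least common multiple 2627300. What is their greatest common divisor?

4

From gcd × lcm = ab: gcd = 10509200 / 2627300 = 4.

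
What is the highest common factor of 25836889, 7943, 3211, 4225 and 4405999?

gcd(25836889, 7943): 25836889 = 3252·7943 + 6253; 7943 = 1·6253 + 1690; 6253 = 3·1690 + 1183; 1690 = 1·1183 + 507; 1183 = 2·507 + 169; 507 = 3·169 + 0 → 169
gcd(169, 3211): 3211 = 19·169 + 0 → 169
gcd(169, 4225): 4225 = 25·169 + 0 → 169
gcd(169, 4405999): 4405999 = 26071·169 + 0 → 169

169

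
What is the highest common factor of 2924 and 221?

Euclid: 2924 = 13·221 + 51; 221 = 4·51 + 17; 51 = 3·17 + 0. Last nonzero remainder: 17.

17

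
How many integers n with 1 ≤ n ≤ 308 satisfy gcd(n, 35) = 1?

Prime factors of 35: 5, 7. Count integers ≤ 308 divisible by none of them.
By inclusion–exclusion: 308 − ⌊308/5⌋ − ⌊308/7⌋ + ⌊308/35⌋ = 211.

211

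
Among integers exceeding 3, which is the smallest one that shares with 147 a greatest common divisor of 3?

gcd(x, 147) = 3 forces 3 | x; write x = 3s. Then gcd(3s, 3·49) = 3·gcd(s, 49), so need gcd(s, 49) = 1.
3s > 3 gives s ≥ 2. The least s ≥ 2 coprime to 49 is 2, so x = 3·2 = 6.

6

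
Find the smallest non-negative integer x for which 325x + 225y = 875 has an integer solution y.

2

Euclid: 325 = 1·225 + 100; 225 = 2·100 + 25; 100 = 4·25 + 0 → gcd = 25; 875 = 25·35.
Back-substitution yields 325·(-2) + 225·(3) = 25, so one solution is x = -2·35 = -70, y = 3·35 = 105.
Solutions in x differ by 225/25 = 9; the one in [0, 9) is -70 mod 9 = 2.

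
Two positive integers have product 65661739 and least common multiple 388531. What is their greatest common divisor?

169

From gcd × lcm = mn: gcd = 65661739 / 388531 = 169.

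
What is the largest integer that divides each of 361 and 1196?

1

361 = 19²
1196 = 2² · 13 · 23
Common: 1 = 1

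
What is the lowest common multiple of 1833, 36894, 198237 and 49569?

11202611150874

lcm(1833, 36894) = 1833·36894/gcd = 67626702/39 = 1734018
lcm(1734018, 198237) = 1734018·198237/gcd = 343746526266/39 = 8814013494
lcm(8814013494, 49569) = 8814013494·49569/gcd = 436901834884086/39 = 11202611150874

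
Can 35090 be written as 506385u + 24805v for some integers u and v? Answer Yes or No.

Yes

gcd(506385, 24805): 506385 = 20·24805 + 10285; 24805 = 2·10285 + 4235; 10285 = 2·4235 + 1815; 4235 = 2·1815 + 605; 1815 = 3·605 + 0 → 605
605 divides 35090, so a solution exists.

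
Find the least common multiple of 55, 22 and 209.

55 = 5 · 11; 22 = 2 · 11; 209 = 11 · 19
lcm takes max exponent of each prime: 2 · 5 · 11 · 19 = 2090

2090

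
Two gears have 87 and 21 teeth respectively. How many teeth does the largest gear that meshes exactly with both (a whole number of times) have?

87 = 3 · 29
21 = 3 · 7
Common: 3 = 3

3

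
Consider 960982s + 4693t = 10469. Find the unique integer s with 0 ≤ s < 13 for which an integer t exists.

12

Reduce mod 4693: 960982s ≡ 10469 (mod 4693). With g = gcd(960982, 4693) = 361 dividing 10469, divide through: 2662s ≡ 29 (mod 13).
Since gcd(2662, 13) = 1, s ≡ 29·(2662)⁻¹ ≡ 12 (mod 13). Smallest non-negative: 12.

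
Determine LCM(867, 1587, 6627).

867 = 3 · 17²; 1587 = 3 · 23²; 6627 = 3 · 47²
lcm takes max exponent of each prime: 3 · 17² · 23² · 47² = 1013142387

1013142387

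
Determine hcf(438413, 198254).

438413 = 17² · 37 · 41
198254 = 2 · 7³ · 17²
Common: 17² = 289

289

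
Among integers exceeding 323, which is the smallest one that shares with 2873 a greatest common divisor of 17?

340

Multiples of 17 above 323: 17·20, 17·21, … . Need the cofactor coprime to 2873/17 = 169.
Checking s = 20, 21, … the first with gcd(s, 169) = 1 is s = 20, giving 340.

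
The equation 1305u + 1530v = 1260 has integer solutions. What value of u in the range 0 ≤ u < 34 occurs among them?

Euclid: 1530 = 1·1305 + 225; 1305 = 5·225 + 180; 225 = 1·180 + 45; 180 = 4·45 + 0 → gcd = 45; 1260 = 45·28.
Back-substitution yields 1305·(-7) + 1530·(6) = 45, so one solution is u = -7·28 = -196, v = 6·28 = 168.
Solutions in u differ by 1530/45 = 34; the one in [0, 34) is -196 mod 34 = 8.

8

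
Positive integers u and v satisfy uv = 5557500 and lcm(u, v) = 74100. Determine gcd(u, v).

75

gcd·lcm = product, so gcd = 5557500/74100 = 75.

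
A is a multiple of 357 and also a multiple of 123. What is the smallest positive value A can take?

14637

357 = 3 · 7 · 17; 123 = 3 · 41
max exponents: 3 · 7 · 17 · 41 = 14637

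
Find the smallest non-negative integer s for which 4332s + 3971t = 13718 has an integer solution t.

gcd(4332, 3971) = 361 (Euclid: 4332 = 1·3971 + 361; 3971 = 11·361 + 0), and 361 | 13718.
Extended Euclid: 4332·(1) + 3971·(-1) = 361. Scale by 38: s₀ = 38.
General solution s = s₀ + 11k; reducing mod 11 gives s = 5 (and t = -2).

5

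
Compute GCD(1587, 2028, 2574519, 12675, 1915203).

1587 = 3 · 23²; 2028 = 2² · 3 · 13²; 2574519 = 3 · 19 · 31² · 47; 12675 = 3 · 5² · 13²; 1915203 = 3 · 17² · 47²
gcd takes min exponent of each prime: 3 = 3

3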